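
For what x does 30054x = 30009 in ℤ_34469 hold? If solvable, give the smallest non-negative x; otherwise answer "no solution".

First find gcd(30054, 34469):
34469 = 1×30054 + 4415
30054 = 6×4415 + 3564
4415 = 1×3564 + 851
3564 = 4×851 + 160
851 = 5×160 + 51
160 = 3×51 + 7
51 = 7×7 + 2
7 = 3×2 + 1
2 = 2×1 + 0
gcd = 1, so a unique solution mod 34469 exists.
Back-substitute for the Bézout coefficients:
1 = 7 − 3·2
1 = −3·51 + 22·7
1 = 22·160 − 69·51
1 = −69·851 + 367·160
1 = 367·3564 − 1537·851
1 = −1537·4415 + 1904·3564
1 = 1904·30054 − 12961·4415
1 = −12961·34469 + 14865·30054
So 30054·(14865) ≡ 1 (mod 34469), giving 30054⁻¹ ≡ 14865.
x ≡ 30054⁻¹·30009 ≡ 14865·30009 ≡ 20456 (mod 34469).

20456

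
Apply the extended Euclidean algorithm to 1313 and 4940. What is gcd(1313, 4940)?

13

Repeated division:
4940 = 3·1313 + 1001
1313 = 1·1001 + 312
1001 = 3·312 + 65
312 = 4·65 + 52
65 = 1·52 + 13
52 = 4·13 + 0
gcd(1313, 4940) = 13.
Working backward:
13 = 65 − 52
13 = −312 + 5·65
13 = 5·1001 − 16·312
13 = −16·1313 + 21·1001
13 = 21·4940 − 79·1313
So 13 = (21)·4940 + (-79)·1313.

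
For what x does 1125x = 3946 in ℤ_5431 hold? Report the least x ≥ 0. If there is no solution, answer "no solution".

First find gcd(1125, 5431):
5431 = 4*1125 + 931
1125 = 1*931 + 194
931 = 4*194 + 155
194 = 1*155 + 39
155 = 3*39 + 38
39 = 1*38 + 1
38 = 38*1 + 0
gcd = 1, so a unique solution mod 5431 exists.
Back-substitute for the Bézout coefficients:
1 = 39 − 38
1 = −155 + 4·39
1 = 4·194 − 5·155
1 = −5·931 + 24·194
1 = 24·1125 − 29·931
1 = −29·5431 + 140·1125
So 1125·(140) ≡ 1 (mod 5431), giving 1125⁻¹ ≡ 140.
x ≡ 1125⁻¹·3946 ≡ 140·3946 ≡ 3909 (mod 5431).

3909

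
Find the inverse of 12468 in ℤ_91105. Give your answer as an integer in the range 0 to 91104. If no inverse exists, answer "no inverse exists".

Apply the Euclidean algorithm to 91105 and 12468:
91105 = 7·12468 + 3829
12468 = 3·3829 + 981
3829 = 3·981 + 886
981 = 1·886 + 95
886 = 9·95 + 31
95 = 3·31 + 2
31 = 15·2 + 1
2 = 2·1 + 0
The gcd is 1. Working backward:
1 = 31 − 15·2
1 = −15·95 + 46·31
1 = 46·886 − 429·95
1 = −429·981 + 475·886
1 = 475·3829 − 1854·981
1 = −1854·12468 + 6037·3829
1 = 6037·91105 − 44113·12468
So 12468·(-44113) ≡ 1 (mod 91105), and -44113 ≡ 46992 (mod 91105).

46992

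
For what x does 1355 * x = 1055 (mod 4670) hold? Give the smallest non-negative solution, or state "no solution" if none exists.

First find gcd(1355, 4670):
4670 = 3·1355 + 605
1355 = 2·605 + 145
605 = 4·145 + 25
145 = 5·25 + 20
25 = 1·20 + 5
20 = 4·5 + 0
gcd = 5 and 5 | 1055, so solutions exist. Divide through by 5: 271x ≡ 211 (mod 934).
Now find 271⁻¹ mod 934:
934 = 3·271 + 121
271 = 2·121 + 29
121 = 4·29 + 5
29 = 5·5 + 4
5 = 1·4 + 1
4 = 4·1 + 0
Back-substitute:
1 = 5 − 4
1 = −29 + 6·5
1 = 6·121 − 25·29
1 = −25·271 + 56·121
1 = 56·934 − 193·271
So 271·(-193) ≡ 1 (mod 934), i.e. 271⁻¹ ≡ 741.
Then x ≡ 741·211 ≡ 373 (mod 934); the smallest non-negative solution is x = 373.

373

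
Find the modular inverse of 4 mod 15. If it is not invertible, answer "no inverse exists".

4

Extended Euclidean algorithm:
15 = 3×4 + 3
4 = 1×3 + 1
3 = 3×1 + 0
The gcd is 1. Working backward:
1 = 4 − 3
1 = −15 + 4·4
So 4·4 ≡ 1 (mod 15).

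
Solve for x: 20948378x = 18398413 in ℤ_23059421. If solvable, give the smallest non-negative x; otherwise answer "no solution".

First find gcd(20948378, 23059421):
23059421 = 1·20948378 + 2111043
20948378 = 9·2111043 + 1948991
2111043 = 1·1948991 + 162052
1948991 = 12·162052 + 4367
162052 = 37·4367 + 473
4367 = 9·473 + 110
473 = 4·110 + 33
110 = 3·33 + 11
33 = 3·11 + 0
gcd = 11 and 11 | 18398413, so solutions exist. Divide through by 11: 1904398x ≡ 1672583 (mod 2096311).
Now find 1904398⁻¹ mod 2096311:
2096311 = 1×1904398 + 191913
1904398 = 9×191913 + 177181
191913 = 1×177181 + 14732
177181 = 12×14732 + 397
14732 = 37×397 + 43
397 = 9×43 + 10
43 = 4×10 + 3
10 = 3×3 + 1
3 = 3×1 + 0
Back-substitute:
1 = 10 − 3·3
1 = −3·43 + 13·10
1 = 13·397 − 120·43
1 = −120·14732 + 4453·397
1 = 4453·177181 − 53556·14732
1 = −53556·191913 + 58009·177181
1 = 58009·1904398 − 575637·191913
1 = −575637·2096311 + 633646·1904398
So 1904398⁻¹ ≡ 633646 (mod 2096311).
Then x ≡ 633646·1672583 ≡ 1960592 (mod 2096311); the smallest non-negative solution is x = 1960592.

1960592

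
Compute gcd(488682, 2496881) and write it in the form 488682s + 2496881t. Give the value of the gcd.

Apply Euclid's algorithm to 2496881 and 488682:
2496881 = 5*488682 + 53471
488682 = 9*53471 + 7443
53471 = 7*7443 + 1370
7443 = 5*1370 + 593
1370 = 2*593 + 184
593 = 3*184 + 41
184 = 4*41 + 20
41 = 2*20 + 1
20 = 20*1 + 0
gcd(488682, 2496881) = 1.
Back-substituting:
1 = 41 − 2·20
1 = −2·184 + 9·41
1 = 9·593 − 29·184
1 = −29·1370 + 67·593
1 = 67·7443 − 364·1370
1 = −364·53471 + 2615·7443
1 = 2615·488682 − 23899·53471
1 = −23899·2496881 + 122110·488682
So 1 = (-23899)·2496881 + (122110)·488682.

1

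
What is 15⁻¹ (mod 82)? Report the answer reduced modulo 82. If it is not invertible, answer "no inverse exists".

11

Extended Euclidean algorithm:
82 = 5*15 + 7
15 = 2*7 + 1
7 = 7*1 + 0
The gcd is 1. Working backward:
1 = 15 − 2·7
1 = −2·82 + 11·15
So 15·11 ≡ 1 (mod 82).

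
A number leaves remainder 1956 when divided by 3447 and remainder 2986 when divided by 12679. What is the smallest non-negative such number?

Write x = 1956 + 3447·k. Then 3447·k ≡ 2986 − 1956 ≡ 1030 (mod 12679).
Need 3447⁻¹ mod 12679. Extended Euclid on (12679, 3447):
12679 = 3*3447 + 2338
3447 = 1*2338 + 1109
2338 = 2*1109 + 120
1109 = 9*120 + 29
120 = 4*29 + 4
29 = 7*4 + 1
4 = 4*1 + 0
Back-substitute:
1 = 29 − 7·4
1 = −7·120 + 29·29
1 = 29·1109 − 268·120
1 = −268·2338 + 565·1109
1 = 565·3447 − 833·2338
1 = −833·12679 + 3064·3447
3447⁻¹ ≡ 3064 (mod 12679), so k ≡ 3064·1030 ≡ 11528 (mod 12679).
x = 1956 + 3447·11528 = 39738972.

39738972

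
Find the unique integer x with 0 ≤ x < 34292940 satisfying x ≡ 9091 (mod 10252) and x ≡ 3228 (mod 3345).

25649343

Write x = 9091 + 10252·k. Then 10252·k ≡ 3228 − 9091 ≡ 827 (mod 3345).
Need 10252⁻¹ mod 3345. Extended Euclid on (3345, 217):
3345 = 15×217 + 90
217 = 2×90 + 37
90 = 2×37 + 16
37 = 2×16 + 5
16 = 3×5 + 1
5 = 5×1 + 0
Back-substitute:
1 = 16 − 3·5
1 = −3·37 + 7·16
1 = 7·90 − 17·37
1 = −17·217 + 41·90
1 = 41·3345 − 632·217
10252⁻¹ ≡ 2713 (mod 3345), so k ≡ 2713·827 ≡ 2501 (mod 3345).
x = 9091 + 10252·2501 = 25649343.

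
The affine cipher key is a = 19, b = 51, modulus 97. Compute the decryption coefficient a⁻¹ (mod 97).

46

gcd(97, 19) by repeated division:
97 = 5*19 + 2
19 = 9*2 + 1
2 = 2*1 + 0
gcd = 1, so the inverse exists. Back-substitute:
1 = 19 − 9·2
1 = −9·97 + 46·19
So 19·46 ≡ 1 (mod 97).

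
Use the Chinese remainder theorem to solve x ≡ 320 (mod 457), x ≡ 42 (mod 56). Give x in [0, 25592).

Write x = 320 + 457·k. Then 457·k ≡ 42 − 320 ≡ 2 (mod 56).
Need 457⁻¹ mod 56. Extended Euclid on (56, 9):
56 = 6*9 + 2
9 = 4*2 + 1
2 = 2*1 + 0
Back-substitute:
1 = 9 − 4·2
1 = −4·56 + 25·9
457⁻¹ ≡ 25 (mod 56), so k ≡ 25·2 ≡ 50 (mod 56).
x = 320 + 457·50 = 23170.

23170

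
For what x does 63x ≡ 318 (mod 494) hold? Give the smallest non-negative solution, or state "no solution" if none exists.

452

First find gcd(63, 494):
494 = 7·63 + 53
63 = 1·53 + 10
53 = 5·10 + 3
10 = 3·3 + 1
3 = 3·1 + 0
gcd = 1, so a unique solution mod 494 exists.
Back-substitute for the Bézout coefficients:
1 = 10 − 3·3
1 = −3·53 + 16·10
1 = 16·63 − 19·53
1 = −19·494 + 149·63
So 63·(149) ≡ 1 (mod 494), giving 63⁻¹ ≡ 149.
x ≡ 63⁻¹·318 ≡ 149·318 ≡ 452 (mod 494).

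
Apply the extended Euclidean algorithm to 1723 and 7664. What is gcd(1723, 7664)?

Repeated division:
7664 = 4·1723 + 772
1723 = 2·772 + 179
772 = 4·179 + 56
179 = 3·56 + 11
56 = 5·11 + 1
11 = 11·1 + 0
gcd(1723, 7664) = 1.
Express as a combination:
1 = 56 − 5·11
1 = −5·179 + 16·56
1 = 16·772 − 69·179
1 = −69·1723 + 154·772
1 = 154·7664 − 685·1723
So 1 = (154)·7664 + (-685)·1723.

1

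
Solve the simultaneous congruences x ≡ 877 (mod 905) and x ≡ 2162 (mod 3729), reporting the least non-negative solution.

Write x = 877 + 905·k. Then 905·k ≡ 2162 − 877 ≡ 1285 (mod 3729).
Need 905⁻¹ mod 3729. Extended Euclid on (3729, 905):
3729 = 4×905 + 109
905 = 8×109 + 33
109 = 3×33 + 10
33 = 3×10 + 3
10 = 3×3 + 1
3 = 3×1 + 0
Back-substitute:
1 = 10 − 3·3
1 = −3·33 + 10·10
1 = 10·109 − 33·33
1 = −33·905 + 274·109
1 = 274·3729 − 1129·905
905⁻¹ ≡ 2600 (mod 3729), so k ≡ 2600·1285 ≡ 3545 (mod 3729).
x = 877 + 905·3545 = 3209102.

3209102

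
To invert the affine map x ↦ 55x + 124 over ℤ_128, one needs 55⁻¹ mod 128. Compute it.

7

Extended Euclidean algorithm:
128 = 2*55 + 18
55 = 3*18 + 1
18 = 18*1 + 0
Since gcd(55, 128) = 1, back-substitute to write 1 as a combination:
1 = 55 − 3·18
1 = −3·128 + 7·55
So 55·7 ≡ 1 (mod 128).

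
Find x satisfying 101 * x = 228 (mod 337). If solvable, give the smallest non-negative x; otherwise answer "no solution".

First find gcd(101, 337):
337 = 3·101 + 34
101 = 2·34 + 33
34 = 1·33 + 1
33 = 33·1 + 0
gcd = 1, so a unique solution mod 337 exists.
Back-substitute for the Bézout coefficients:
1 = 34 − 33
1 = −101 + 3·34
1 = 3·337 − 10·101
So 101·(-10) ≡ 1 (mod 337), giving 101⁻¹ ≡ 327.
x ≡ 101⁻¹·228 ≡ 327·228 ≡ 79 (mod 337).

79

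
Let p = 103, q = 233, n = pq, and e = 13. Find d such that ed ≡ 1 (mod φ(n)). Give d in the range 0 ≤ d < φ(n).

φ(n) = (p−1)(q−1) = 102·232 = 23664.
Need d with 13·d ≡ 1 (mod 23664). Apply the extended Euclidean algorithm:
23664 = 1820*13 + 4
13 = 3*4 + 1
4 = 4*1 + 0
Back-substitute:
1 = 13 − 3·4
1 = −3·23664 + 5461·13
So 13·5461 ≡ 1 (mod 23664), hence d = 5461.

5461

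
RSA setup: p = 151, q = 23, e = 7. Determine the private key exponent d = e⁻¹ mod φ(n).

943

φ(n) = (p−1)(q−1) = 150·22 = 3300.
Need d with 7·d ≡ 1 (mod 3300). Apply the extended Euclidean algorithm:
3300 = 471·7 + 3
7 = 2·3 + 1
3 = 3·1 + 0
Back-substitute:
1 = 7 − 2·3
1 = −2·3300 + 943·7
So 7·943 ≡ 1 (mod 3300), hence d = 943.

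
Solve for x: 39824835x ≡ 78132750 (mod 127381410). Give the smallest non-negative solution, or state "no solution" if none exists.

First find gcd(39824835, 127381410):
127381410 = 3*39824835 + 7906905
39824835 = 5*7906905 + 290310
7906905 = 27*290310 + 68535
290310 = 4*68535 + 16170
68535 = 4*16170 + 3855
16170 = 4*3855 + 750
3855 = 5*750 + 105
750 = 7*105 + 15
105 = 7*15 + 0
gcd = 15 and 15 | 78132750, so solutions exist. Divide through by 15: 2654989x ≡ 5208850 (mod 8492094).
Now find 2654989⁻¹ mod 8492094:
8492094 = 3*2654989 + 527127
2654989 = 5*527127 + 19354
527127 = 27*19354 + 4569
19354 = 4*4569 + 1078
4569 = 4*1078 + 257
1078 = 4*257 + 50
257 = 5*50 + 7
50 = 7*7 + 1
7 = 7*1 + 0
Back-substitute:
1 = 50 − 7·7
1 = −7·257 + 36·50
1 = 36·1078 − 151·257
1 = −151·4569 + 640·1078
1 = 640·19354 − 2711·4569
1 = −2711·527127 + 73837·19354
1 = 73837·2654989 − 371896·527127
1 = −371896·8492094 + 1189525·2654989
So 2654989⁻¹ ≡ 1189525 (mod 8492094).
Then x ≡ 1189525·5208850 ≡ 4719406 (mod 8492094); the smallest non-negative solution is x = 4719406.

4719406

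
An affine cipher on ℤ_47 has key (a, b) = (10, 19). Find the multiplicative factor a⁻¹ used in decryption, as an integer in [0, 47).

Apply the Euclidean algorithm to 47 and 10:
47 = 4*10 + 7
10 = 1*7 + 3
7 = 2*3 + 1
3 = 3*1 + 0
The gcd is 1. Working backward:
1 = 7 − 2·3
1 = −2·10 + 3·7
1 = 3·47 − 14·10
So 10·(-14) ≡ 1 (mod 47), and -14 ≡ 33 (mod 47).

33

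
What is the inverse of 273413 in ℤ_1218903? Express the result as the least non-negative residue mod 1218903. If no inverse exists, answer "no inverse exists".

no inverse exists

Compute gcd(273413, 1218903):
1218903 = 4·273413 + 125251
273413 = 2·125251 + 22911
125251 = 5·22911 + 10696
22911 = 2·10696 + 1519
10696 = 7·1519 + 63
1519 = 24·63 + 7
63 = 9·7 + 0
gcd(273413, 1218903) = 7 ≠ 1, so 273413 has no multiplicative inverse modulo 1218903.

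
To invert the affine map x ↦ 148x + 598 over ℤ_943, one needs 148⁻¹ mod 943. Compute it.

720

Run Euclid on (943, 148):
943 = 6*148 + 55
148 = 2*55 + 38
55 = 1*38 + 17
38 = 2*17 + 4
17 = 4*4 + 1
4 = 4*1 + 0
The gcd is 1. Working backward:
1 = 17 − 4·4
1 = −4·38 + 9·17
1 = 9·55 − 13·38
1 = −13·148 + 35·55
1 = 35·943 − 223·148
Thus 148·(-223) ≡ 1 (mod 943); reducing, -223 mod 943 = 720.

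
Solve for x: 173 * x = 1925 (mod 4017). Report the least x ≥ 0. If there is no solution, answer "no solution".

3169

First find gcd(173, 4017):
4017 = 23*173 + 38
173 = 4*38 + 21
38 = 1*21 + 17
21 = 1*17 + 4
17 = 4*4 + 1
4 = 4*1 + 0
gcd = 1, so a unique solution mod 4017 exists.
Back-substitute for the Bézout coefficients:
1 = 17 − 4·4
1 = −4·21 + 5·17
1 = 5·38 − 9·21
1 = −9·173 + 41·38
1 = 41·4017 − 952·173
So 173·(-952) ≡ 1 (mod 4017), giving 173⁻¹ ≡ 3065.
x ≡ 173⁻¹·1925 ≡ 3065·1925 ≡ 3169 (mod 4017).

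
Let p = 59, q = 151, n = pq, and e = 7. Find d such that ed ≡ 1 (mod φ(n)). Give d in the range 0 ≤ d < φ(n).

1243

φ(n) = (p−1)(q−1) = 58·150 = 8700.
Need d with 7·d ≡ 1 (mod 8700). Apply the extended Euclidean algorithm:
8700 = 1242*7 + 6
7 = 1*6 + 1
6 = 6*1 + 0
Back-substitute:
1 = 7 − 6
1 = −8700 + 1243·7
So 7·1243 ≡ 1 (mod 8700), hence d = 1243.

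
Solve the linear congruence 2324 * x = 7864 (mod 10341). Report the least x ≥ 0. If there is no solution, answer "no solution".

7550

First find gcd(2324, 10341):
10341 = 4×2324 + 1045
2324 = 2×1045 + 234
1045 = 4×234 + 109
234 = 2×109 + 16
109 = 6×16 + 13
16 = 1×13 + 3
13 = 4×3 + 1
3 = 3×1 + 0
gcd = 1, so a unique solution mod 10341 exists.
Back-substitute for the Bézout coefficients:
1 = 13 − 4·3
1 = −4·16 + 5·13
1 = 5·109 − 34·16
1 = −34·234 + 73·109
1 = 73·1045 − 326·234
1 = −326·2324 + 725·1045
1 = 725·10341 − 3226·2324
So 2324·(-3226) ≡ 1 (mod 10341), giving 2324⁻¹ ≡ 7115.
x ≡ 2324⁻¹·7864 ≡ 7115·7864 ≡ 7550 (mod 10341).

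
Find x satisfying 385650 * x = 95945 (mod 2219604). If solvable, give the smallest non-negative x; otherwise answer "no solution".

gcd(385650, 2219604):
2219604 = 5×385650 + 291354
385650 = 1×291354 + 94296
291354 = 3×94296 + 8466
94296 = 11×8466 + 1170
8466 = 7×1170 + 276
1170 = 4×276 + 66
276 = 4×66 + 12
66 = 5×12 + 6
12 = 2×6 + 0
gcd = 6, but 6 ∤ 95945, so the congruence has no solution.

no solution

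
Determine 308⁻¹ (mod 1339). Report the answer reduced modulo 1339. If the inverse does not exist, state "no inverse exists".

gcd(1339, 308) by repeated division:
1339 = 4·308 + 107
308 = 2·107 + 94
107 = 1·94 + 13
94 = 7·13 + 3
13 = 4·3 + 1
3 = 3·1 + 0
gcd = 1, so the inverse exists. Back-substitute:
1 = 13 − 4·3
1 = −4·94 + 29·13
1 = 29·107 − 33·94
1 = −33·308 + 95·107
1 = 95·1339 − 413·308
So 308·(-413) ≡ 1 (mod 1339), and -413 ≡ 926 (mod 1339).

926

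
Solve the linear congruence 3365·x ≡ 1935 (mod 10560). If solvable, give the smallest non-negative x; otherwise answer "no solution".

First find gcd(3365, 10560):
10560 = 3×3365 + 465
3365 = 7×465 + 110
465 = 4×110 + 25
110 = 4×25 + 10
25 = 2×10 + 5
10 = 2×5 + 0
gcd = 5 and 5 | 1935, so solutions exist. Divide through by 5: 673x ≡ 387 (mod 2112).
Now find 673⁻¹ mod 2112:
2112 = 3×673 + 93
673 = 7×93 + 22
93 = 4×22 + 5
22 = 4×5 + 2
5 = 2×2 + 1
2 = 2×1 + 0
Back-substitute:
1 = 5 − 2·2
1 = −2·22 + 9·5
1 = 9·93 − 38·22
1 = −38·673 + 275·93
1 = 275·2112 − 863·673
So 673·(-863) ≡ 1 (mod 2112), i.e. 673⁻¹ ≡ 1249.
Then x ≡ 1249·387 ≡ 1827 (mod 2112); the smallest non-negative solution is x = 1827.

1827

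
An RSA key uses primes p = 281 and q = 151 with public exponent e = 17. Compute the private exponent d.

12353

φ(n) = (p−1)(q−1) = 280·150 = 42000.
Need d with 17·d ≡ 1 (mod 42000). Apply the extended Euclidean algorithm:
42000 = 2470×17 + 10
17 = 1×10 + 7
10 = 1×7 + 3
7 = 2×3 + 1
3 = 3×1 + 0
Back-substitute:
1 = 7 − 2·3
1 = −2·10 + 3·7
1 = 3·17 − 5·10
1 = −5·42000 + 12353·17
So 17·12353 ≡ 1 (mod 42000), hence d = 12353.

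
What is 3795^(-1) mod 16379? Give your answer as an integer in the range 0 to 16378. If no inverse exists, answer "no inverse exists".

Euclidean algorithm on 16379, 3795:
16379 = 4×3795 + 1199
3795 = 3×1199 + 198
1199 = 6×198 + 11
198 = 18×11 + 0
The gcd is 11, not 1, hence no inverse exists.

no inverse exists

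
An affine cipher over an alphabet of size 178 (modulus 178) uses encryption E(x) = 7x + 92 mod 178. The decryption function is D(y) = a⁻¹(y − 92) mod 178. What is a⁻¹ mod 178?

51

Apply the Euclidean algorithm to 178 and 7:
178 = 25*7 + 3
7 = 2*3 + 1
3 = 3*1 + 0
gcd = 1, so the inverse exists. Back-substitute:
1 = 7 − 2·3
1 = −2·178 + 51·7
So 7·51 ≡ 1 (mod 178).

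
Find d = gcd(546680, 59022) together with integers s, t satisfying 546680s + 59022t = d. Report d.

Repeated division:
546680 = 9·59022 + 15482
59022 = 3·15482 + 12576
15482 = 1·12576 + 2906
12576 = 4·2906 + 952
2906 = 3·952 + 50
952 = 19·50 + 2
50 = 25·2 + 0
gcd(546680, 59022) = 2.
Express as a combination:
2 = 952 − 19·50
2 = −19·2906 + 58·952
2 = 58·12576 − 251·2906
2 = −251·15482 + 309·12576
2 = 309·59022 − 1178·15482
2 = −1178·546680 + 10911·59022
So 2 = (-1178)·546680 + (10911)·59022.

2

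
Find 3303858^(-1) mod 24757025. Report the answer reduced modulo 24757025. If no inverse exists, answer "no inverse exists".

gcd(24757025, 3303858) by repeated division:
24757025 = 7·3303858 + 1630019
3303858 = 2·1630019 + 43820
1630019 = 37·43820 + 8679
43820 = 5·8679 + 425
8679 = 20·425 + 179
425 = 2·179 + 67
179 = 2·67 + 45
67 = 1·45 + 22
45 = 2·22 + 1
22 = 22·1 + 0
The gcd is 1. Working backward:
1 = 45 − 2·22
1 = −2·67 + 3·45
1 = 3·179 − 8·67
1 = −8·425 + 19·179
1 = 19·8679 − 388·425
1 = −388·43820 + 1959·8679
1 = 1959·1630019 − 72871·43820
1 = −72871·3303858 + 147701·1630019
1 = 147701·24757025 − 1106778·3303858
Hence 3303858⁻¹ ≡ -1106778 ≡ 23650247 (mod 24757025).

23650247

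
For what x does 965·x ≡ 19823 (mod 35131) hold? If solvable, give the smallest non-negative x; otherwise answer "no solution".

First find gcd(965, 35131):
35131 = 36*965 + 391
965 = 2*391 + 183
391 = 2*183 + 25
183 = 7*25 + 8
25 = 3*8 + 1
8 = 8*1 + 0
gcd = 1, so a unique solution mod 35131 exists.
Back-substitute for the Bézout coefficients:
1 = 25 − 3·8
1 = −3·183 + 22·25
1 = 22·391 − 47·183
1 = −47·965 + 116·391
1 = 116·35131 − 4223·965
So 965·(-4223) ≡ 1 (mod 35131), giving 965⁻¹ ≡ 30908.
x ≡ 965⁻¹·19823 ≡ 30908·19823 ≡ 4644 (mod 35131).

4644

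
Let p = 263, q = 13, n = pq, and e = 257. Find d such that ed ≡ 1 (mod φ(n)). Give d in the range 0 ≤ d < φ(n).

2777

φ(n) = (p−1)(q−1) = 262·12 = 3144.
Need d with 257·d ≡ 1 (mod 3144). Apply the extended Euclidean algorithm:
3144 = 12*257 + 60
257 = 4*60 + 17
60 = 3*17 + 9
17 = 1*9 + 8
9 = 1*8 + 1
8 = 8*1 + 0
Back-substitute:
1 = 9 − 8
1 = −17 + 2·9
1 = 2·60 − 7·17
1 = −7·257 + 30·60
1 = 30·3144 − 367·257
So 257·(-367) ≡ 1 (mod 3144), hence d ≡ -367 ≡ 2777 (mod 3144).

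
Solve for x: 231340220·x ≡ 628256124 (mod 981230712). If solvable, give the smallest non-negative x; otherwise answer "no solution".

First find gcd(231340220, 981230712):
981230712 = 4×231340220 + 55869832
231340220 = 4×55869832 + 7860892
55869832 = 7×7860892 + 843588
7860892 = 9×843588 + 268600
843588 = 3×268600 + 37788
268600 = 7×37788 + 4084
37788 = 9×4084 + 1032
4084 = 3×1032 + 988
1032 = 1×988 + 44
988 = 22×44 + 20
44 = 2×20 + 4
20 = 5×4 + 0
gcd = 4 and 4 | 628256124, so solutions exist. Divide through by 4: 57835055x ≡ 157064031 (mod 245307678).
Now find 57835055⁻¹ mod 245307678:
245307678 = 4*57835055 + 13967458
57835055 = 4*13967458 + 1965223
13967458 = 7*1965223 + 210897
1965223 = 9*210897 + 67150
210897 = 3*67150 + 9447
67150 = 7*9447 + 1021
9447 = 9*1021 + 258
1021 = 3*258 + 247
258 = 1*247 + 11
247 = 22*11 + 5
11 = 2*5 + 1
5 = 5*1 + 0
Back-substitute:
1 = 11 − 2·5
1 = −2·247 + 45·11
1 = 45·258 − 47·247
1 = −47·1021 + 186·258
1 = 186·9447 − 1721·1021
1 = −1721·67150 + 12233·9447
1 = 12233·210897 − 38420·67150
1 = −38420·1965223 + 358013·210897
1 = 358013·13967458 − 2544511·1965223
1 = −2544511·57835055 + 10536057·13967458
1 = 10536057·245307678 − 44688739·57835055
So 57835055·(-44688739) ≡ 1 (mod 245307678), i.e. 57835055⁻¹ ≡ 200618939.
Then x ≡ 200618939·157064031 ≡ 9120651 (mod 245307678); the smallest non-negative solution is x = 9120651.

9120651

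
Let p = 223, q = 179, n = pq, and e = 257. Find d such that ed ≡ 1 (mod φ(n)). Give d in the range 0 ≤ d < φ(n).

35057

φ(n) = (p−1)(q−1) = 222·178 = 39516.
Need d with 257·d ≡ 1 (mod 39516). Apply the extended Euclidean algorithm:
39516 = 153*257 + 195
257 = 1*195 + 62
195 = 3*62 + 9
62 = 6*9 + 8
9 = 1*8 + 1
8 = 8*1 + 0
Back-substitute:
1 = 9 − 8
1 = −62 + 7·9
1 = 7·195 − 22·62
1 = −22·257 + 29·195
1 = 29·39516 − 4459·257
So 257·(-4459) ≡ 1 (mod 39516), hence d ≡ -4459 ≡ 35057 (mod 39516).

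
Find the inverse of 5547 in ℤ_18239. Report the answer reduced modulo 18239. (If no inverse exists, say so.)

12886

Run Euclid on (18239, 5547):
18239 = 3·5547 + 1598
5547 = 3·1598 + 753
1598 = 2·753 + 92
753 = 8·92 + 17
92 = 5·17 + 7
17 = 2·7 + 3
7 = 2·3 + 1
3 = 3·1 + 0
The gcd is 1. Working backward:
1 = 7 − 2·3
1 = −2·17 + 5·7
1 = 5·92 − 27·17
1 = −27·753 + 221·92
1 = 221·1598 − 469·753
1 = −469·5547 + 1628·1598
1 = 1628·18239 − 5353·5547
So 5547·(-5353) ≡ 1 (mod 18239), and -5353 ≡ 12886 (mod 18239).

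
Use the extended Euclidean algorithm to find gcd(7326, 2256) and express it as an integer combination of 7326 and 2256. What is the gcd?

6

Repeated division:
7326 = 3·2256 + 558
2256 = 4·558 + 24
558 = 23·24 + 6
24 = 4·6 + 0
gcd(7326, 2256) = 6.
Express as a combination:
6 = 558 − 23·24
6 = −23·2256 + 93·558
6 = 93·7326 − 302·2256
So 6 = (93)·7326 + (-302)·2256.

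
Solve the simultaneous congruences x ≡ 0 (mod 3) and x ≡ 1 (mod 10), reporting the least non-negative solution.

Write x = 0 + 3·k. Then 3·k ≡ 1 − 0 ≡ 1 (mod 10).
Need 3⁻¹ mod 10. Extended Euclid on (10, 3):
10 = 3*3 + 1
3 = 3*1 + 0
Back-substitute:
1 = 10 − 3·3
3⁻¹ ≡ 7 (mod 10), so k ≡ 7·1 ≡ 7 (mod 10).
x = 0 + 3·7 = 21.

21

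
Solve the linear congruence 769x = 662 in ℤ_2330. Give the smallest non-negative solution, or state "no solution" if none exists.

First find gcd(769, 2330):
2330 = 3·769 + 23
769 = 33·23 + 10
23 = 2·10 + 3
10 = 3·3 + 1
3 = 3·1 + 0
gcd = 1, so a unique solution mod 2330 exists.
Back-substitute for the Bézout coefficients:
1 = 10 − 3·3
1 = −3·23 + 7·10
1 = 7·769 − 234·23
1 = −234·2330 + 709·769
So 769·(709) ≡ 1 (mod 2330), giving 769⁻¹ ≡ 709.
x ≡ 769⁻¹·662 ≡ 709·662 ≡ 1028 (mod 2330).

1028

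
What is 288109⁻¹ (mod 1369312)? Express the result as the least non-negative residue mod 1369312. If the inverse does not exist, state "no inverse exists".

164645

Extended Euclidean algorithm:
1369312 = 4·288109 + 216876
288109 = 1·216876 + 71233
216876 = 3·71233 + 3177
71233 = 22·3177 + 1339
3177 = 2·1339 + 499
1339 = 2·499 + 341
499 = 1·341 + 158
341 = 2·158 + 25
158 = 6·25 + 8
25 = 3·8 + 1
8 = 8·1 + 0
The gcd is 1. Working backward:
1 = 25 − 3·8
1 = −3·158 + 19·25
1 = 19·341 − 41·158
1 = −41·499 + 60·341
1 = 60·1339 − 161·499
1 = −161·3177 + 382·1339
1 = 382·71233 − 8565·3177
1 = −8565·216876 + 26077·71233
1 = 26077·288109 − 34642·216876
1 = −34642·1369312 + 164645·288109
So 288109·164645 ≡ 1 (mod 1369312).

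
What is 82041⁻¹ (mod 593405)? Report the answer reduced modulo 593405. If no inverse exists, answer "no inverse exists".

115186

Run Euclid on (593405, 82041):
593405 = 7*82041 + 19118
82041 = 4*19118 + 5569
19118 = 3*5569 + 2411
5569 = 2*2411 + 747
2411 = 3*747 + 170
747 = 4*170 + 67
170 = 2*67 + 36
67 = 1*36 + 31
36 = 1*31 + 5
31 = 6*5 + 1
5 = 5*1 + 0
gcd = 1, so the inverse exists. Back-substitute:
1 = 31 − 6·5
1 = −6·36 + 7·31
1 = 7·67 − 13·36
1 = −13·170 + 33·67
1 = 33·747 − 145·170
1 = −145·2411 + 468·747
1 = 468·5569 − 1081·2411
1 = −1081·19118 + 3711·5569
1 = 3711·82041 − 15925·19118
1 = −15925·593405 + 115186·82041
So 82041·115186 ≡ 1 (mod 593405).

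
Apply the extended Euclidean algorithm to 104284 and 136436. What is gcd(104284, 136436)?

Repeated division:
136436 = 1·104284 + 32152
104284 = 3·32152 + 7828
32152 = 4·7828 + 840
7828 = 9·840 + 268
840 = 3·268 + 36
268 = 7·36 + 16
36 = 2·16 + 4
16 = 4·4 + 0
gcd(104284, 136436) = 4.
Express as a combination:
4 = 36 − 2·16
4 = −2·268 + 15·36
4 = 15·840 − 47·268
4 = −47·7828 + 438·840
4 = 438·32152 − 1799·7828
4 = −1799·104284 + 5835·32152
4 = 5835·136436 − 7634·104284
So 4 = (5835)·136436 + (-7634)·104284.

4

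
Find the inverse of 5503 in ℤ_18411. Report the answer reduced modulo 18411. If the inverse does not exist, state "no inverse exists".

14239

Run Euclid on (18411, 5503):
18411 = 3×5503 + 1902
5503 = 2×1902 + 1699
1902 = 1×1699 + 203
1699 = 8×203 + 75
203 = 2×75 + 53
75 = 1×53 + 22
53 = 2×22 + 9
22 = 2×9 + 4
9 = 2×4 + 1
4 = 4×1 + 0
gcd = 1, so the inverse exists. Back-substitute:
1 = 9 − 2·4
1 = −2·22 + 5·9
1 = 5·53 − 12·22
1 = −12·75 + 17·53
1 = 17·203 − 46·75
1 = −46·1699 + 385·203
1 = 385·1902 − 431·1699
1 = −431·5503 + 1247·1902
1 = 1247·18411 − 4172·5503
So 5503·(-4172) ≡ 1 (mod 18411), and -4172 ≡ 14239 (mod 18411).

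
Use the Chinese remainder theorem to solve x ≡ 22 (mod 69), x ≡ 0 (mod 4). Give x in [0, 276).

Write x = 22 + 69·k. Then 69·k ≡ 0 − 22 ≡ 2 (mod 4).
Need 69⁻¹ mod 4. Extended Euclid on (4, 1):
4 = 4*1 + 0
69⁻¹ ≡ 1 (mod 4), so k ≡ 1·2 ≡ 2 (mod 4).
x = 22 + 69·2 = 160.

160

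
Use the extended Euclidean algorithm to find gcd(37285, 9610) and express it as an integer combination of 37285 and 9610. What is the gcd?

5

Apply Euclid's algorithm to 37285 and 9610:
37285 = 3*9610 + 8455
9610 = 1*8455 + 1155
8455 = 7*1155 + 370
1155 = 3*370 + 45
370 = 8*45 + 10
45 = 4*10 + 5
10 = 2*5 + 0
gcd(37285, 9610) = 5.
Working backward:
5 = 45 − 4·10
5 = −4·370 + 33·45
5 = 33·1155 − 103·370
5 = −103·8455 + 754·1155
5 = 754·9610 − 857·8455
5 = −857·37285 + 3325·9610
So 5 = (-857)·37285 + (3325)·9610.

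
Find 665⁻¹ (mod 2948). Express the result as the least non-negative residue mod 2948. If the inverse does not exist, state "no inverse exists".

Apply the Euclidean algorithm to 2948 and 665:
2948 = 4×665 + 288
665 = 2×288 + 89
288 = 3×89 + 21
89 = 4×21 + 5
21 = 4×5 + 1
5 = 5×1 + 0
Since gcd(665, 2948) = 1, back-substitute to write 1 as a combination:
1 = 21 − 4·5
1 = −4·89 + 17·21
1 = 17·288 − 55·89
1 = −55·665 + 127·288
1 = 127·2948 − 563·665
Hence 665⁻¹ ≡ -563 ≡ 2385 (mod 2948).

2385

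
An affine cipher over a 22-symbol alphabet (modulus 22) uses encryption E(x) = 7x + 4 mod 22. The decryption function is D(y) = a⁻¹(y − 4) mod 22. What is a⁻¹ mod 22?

19

gcd(22, 7) by repeated division:
22 = 3×7 + 1
7 = 7×1 + 0
gcd = 1, so the inverse exists. Back-substitute:
1 = 22 − 3·7
Hence 7⁻¹ ≡ -3 ≡ 19 (mod 22).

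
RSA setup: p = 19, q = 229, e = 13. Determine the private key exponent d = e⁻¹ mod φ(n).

φ(n) = (p−1)(q−1) = 18·228 = 4104.
Need d with 13·d ≡ 1 (mod 4104). Apply the extended Euclidean algorithm:
4104 = 315*13 + 9
13 = 1*9 + 4
9 = 2*4 + 1
4 = 4*1 + 0
Back-substitute:
1 = 9 − 2·4
1 = −2·13 + 3·9
1 = 3·4104 − 947·13
So 13·(-947) ≡ 1 (mod 4104), hence d ≡ -947 ≡ 3157 (mod 4104).

3157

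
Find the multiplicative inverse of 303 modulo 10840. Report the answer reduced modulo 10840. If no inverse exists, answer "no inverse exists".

9087

gcd(10840, 303) by repeated division:
10840 = 35×303 + 235
303 = 1×235 + 68
235 = 3×68 + 31
68 = 2×31 + 6
31 = 5×6 + 1
6 = 6×1 + 0
Since gcd(303, 10840) = 1, back-substitute to write 1 as a combination:
1 = 31 − 5·6
1 = −5·68 + 11·31
1 = 11·235 − 38·68
1 = −38·303 + 49·235
1 = 49·10840 − 1753·303
Hence 303⁻¹ ≡ -1753 ≡ 9087 (mod 10840).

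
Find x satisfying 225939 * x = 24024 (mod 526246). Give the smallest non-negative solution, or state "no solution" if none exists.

41268

First find gcd(225939, 526246):
526246 = 2*225939 + 74368
225939 = 3*74368 + 2835
74368 = 26*2835 + 658
2835 = 4*658 + 203
658 = 3*203 + 49
203 = 4*49 + 7
49 = 7*7 + 0
gcd = 7 and 7 | 24024, so solutions exist. Divide through by 7: 32277x ≡ 3432 (mod 75178).
Now find 32277⁻¹ mod 75178:
75178 = 2×32277 + 10624
32277 = 3×10624 + 405
10624 = 26×405 + 94
405 = 4×94 + 29
94 = 3×29 + 7
29 = 4×7 + 1
7 = 7×1 + 0
Back-substitute:
1 = 29 − 4·7
1 = −4·94 + 13·29
1 = 13·405 − 56·94
1 = −56·10624 + 1469·405
1 = 1469·32277 − 4463·10624
1 = −4463·75178 + 10395·32277
So 32277⁻¹ ≡ 10395 (mod 75178).
Then x ≡ 10395·3432 ≡ 41268 (mod 75178); the smallest non-negative solution is x = 41268.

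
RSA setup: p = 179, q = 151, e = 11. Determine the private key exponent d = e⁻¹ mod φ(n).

φ(n) = (p−1)(q−1) = 178·150 = 26700.
Need d with 11·d ≡ 1 (mod 26700). Apply the extended Euclidean algorithm:
26700 = 2427×11 + 3
11 = 3×3 + 2
3 = 1×2 + 1
2 = 2×1 + 0
Back-substitute:
1 = 3 − 2
1 = −11 + 4·3
1 = 4·26700 − 9709·11
So 11·(-9709) ≡ 1 (mod 26700), hence d ≡ -9709 ≡ 16991 (mod 26700).

16991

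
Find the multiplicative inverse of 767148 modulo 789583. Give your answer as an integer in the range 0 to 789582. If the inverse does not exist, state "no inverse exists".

186072

gcd(789583, 767148) by repeated division:
789583 = 1·767148 + 22435
767148 = 34·22435 + 4358
22435 = 5·4358 + 645
4358 = 6·645 + 488
645 = 1·488 + 157
488 = 3·157 + 17
157 = 9·17 + 4
17 = 4·4 + 1
4 = 4·1 + 0
Since gcd(767148, 789583) = 1, back-substitute to write 1 as a combination:
1 = 17 − 4·4
1 = −4·157 + 37·17
1 = 37·488 − 115·157
1 = −115·645 + 152·488
1 = 152·4358 − 1027·645
1 = −1027·22435 + 5287·4358
1 = 5287·767148 − 180785·22435
1 = −180785·789583 + 186072·767148
So 767148·186072 ≡ 1 (mod 789583).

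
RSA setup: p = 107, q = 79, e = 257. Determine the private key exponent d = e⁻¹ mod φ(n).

φ(n) = (p−1)(q−1) = 106·78 = 8268.
Need d with 257·d ≡ 1 (mod 8268). Apply the extended Euclidean algorithm:
8268 = 32·257 + 44
257 = 5·44 + 37
44 = 1·37 + 7
37 = 5·7 + 2
7 = 3·2 + 1
2 = 2·1 + 0
Back-substitute:
1 = 7 − 3·2
1 = −3·37 + 16·7
1 = 16·44 − 19·37
1 = −19·257 + 111·44
1 = 111·8268 − 3571·257
So 257·(-3571) ≡ 1 (mod 8268), hence d ≡ -3571 ≡ 4697 (mod 8268).

4697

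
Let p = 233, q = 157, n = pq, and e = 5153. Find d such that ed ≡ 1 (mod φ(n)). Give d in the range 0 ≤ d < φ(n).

22433

φ(n) = (p−1)(q−1) = 232·156 = 36192.
Need d with 5153·d ≡ 1 (mod 36192). Apply the extended Euclidean algorithm:
36192 = 7×5153 + 121
5153 = 42×121 + 71
121 = 1×71 + 50
71 = 1×50 + 21
50 = 2×21 + 8
21 = 2×8 + 5
8 = 1×5 + 3
5 = 1×3 + 2
3 = 1×2 + 1
2 = 2×1 + 0
Back-substitute:
1 = 3 − 2
1 = −5 + 2·3
1 = 2·8 − 3·5
1 = −3·21 + 8·8
1 = 8·50 − 19·21
1 = −19·71 + 27·50
1 = 27·121 − 46·71
1 = −46·5153 + 1959·121
1 = 1959·36192 − 13759·5153
So 5153·(-13759) ≡ 1 (mod 36192), hence d ≡ -13759 ≡ 22433 (mod 36192).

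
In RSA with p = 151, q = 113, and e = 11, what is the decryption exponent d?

10691

φ(n) = (p−1)(q−1) = 150·112 = 16800.
Need d with 11·d ≡ 1 (mod 16800). Apply the extended Euclidean algorithm:
16800 = 1527×11 + 3
11 = 3×3 + 2
3 = 1×2 + 1
2 = 2×1 + 0
Back-substitute:
1 = 3 − 2
1 = −11 + 4·3
1 = 4·16800 − 6109·11
So 11·(-6109) ≡ 1 (mod 16800), hence d ≡ -6109 ≡ 10691 (mod 16800).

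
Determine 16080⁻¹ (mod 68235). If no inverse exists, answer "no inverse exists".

Compute gcd(16080, 68235):
68235 = 4×16080 + 3915
16080 = 4×3915 + 420
3915 = 9×420 + 135
420 = 3×135 + 15
135 = 9×15 + 0
The gcd is 15, not 1, hence no inverse exists.

no inverse exists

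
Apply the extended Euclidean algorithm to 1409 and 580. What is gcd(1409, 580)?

Repeated division:
1409 = 2*580 + 249
580 = 2*249 + 82
249 = 3*82 + 3
82 = 27*3 + 1
3 = 3*1 + 0
gcd(1409, 580) = 1.
Working backward:
1 = 82 − 27·3
1 = −27·249 + 82·82
1 = 82·580 − 191·249
1 = −191·1409 + 464·580
So 1 = (-191)·1409 + (464)·580.

1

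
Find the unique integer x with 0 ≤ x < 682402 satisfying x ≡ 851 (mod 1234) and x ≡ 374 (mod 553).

108209

Write x = 851 + 1234·k. Then 1234·k ≡ 374 − 851 ≡ 76 (mod 553).
Need 1234⁻¹ mod 553. Extended Euclid on (553, 128):
553 = 4*128 + 41
128 = 3*41 + 5
41 = 8*5 + 1
5 = 5*1 + 0
Back-substitute:
1 = 41 − 8·5
1 = −8·128 + 25·41
1 = 25·553 − 108·128
1234⁻¹ ≡ 445 (mod 553), so k ≡ 445·76 ≡ 87 (mod 553).
x = 851 + 1234·87 = 108209.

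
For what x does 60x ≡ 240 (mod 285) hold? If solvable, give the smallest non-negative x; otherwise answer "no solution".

4

First find gcd(60, 285):
285 = 4·60 + 45
60 = 1·45 + 15
45 = 3·15 + 0
gcd = 15 and 15 | 240, so solutions exist. Divide through by 15: 4x ≡ 16 (mod 19).
Now find 4⁻¹ mod 19:
19 = 4·4 + 3
4 = 1·3 + 1
3 = 3·1 + 0
Back-substitute:
1 = 4 − 3
1 = −19 + 5·4
So 4⁻¹ ≡ 5 (mod 19).
Then x ≡ 5·16 ≡ 4 (mod 19); the smallest non-negative solution is x = 4.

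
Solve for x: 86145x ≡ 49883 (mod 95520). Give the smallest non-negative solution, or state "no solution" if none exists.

gcd(86145, 95520):
95520 = 1*86145 + 9375
86145 = 9*9375 + 1770
9375 = 5*1770 + 525
1770 = 3*525 + 195
525 = 2*195 + 135
195 = 1*135 + 60
135 = 2*60 + 15
60 = 4*15 + 0
gcd = 15, but 15 ∤ 49883, so the congruence has no solution.

no solution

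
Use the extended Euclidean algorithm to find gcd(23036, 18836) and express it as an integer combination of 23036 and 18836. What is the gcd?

4

Apply Euclid's algorithm to 23036 and 18836:
23036 = 1*18836 + 4200
18836 = 4*4200 + 2036
4200 = 2*2036 + 128
2036 = 15*128 + 116
128 = 1*116 + 12
116 = 9*12 + 8
12 = 1*8 + 4
8 = 2*4 + 0
gcd(23036, 18836) = 4.
Express as a combination:
4 = 12 − 8
4 = −116 + 10·12
4 = 10·128 − 11·116
4 = −11·2036 + 175·128
4 = 175·4200 − 361·2036
4 = −361·18836 + 1619·4200
4 = 1619·23036 − 1980·18836
So 4 = (1619)·23036 + (-1980)·18836.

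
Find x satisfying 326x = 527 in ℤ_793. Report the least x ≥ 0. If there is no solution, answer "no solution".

150

First find gcd(326, 793):
793 = 2×326 + 141
326 = 2×141 + 44
141 = 3×44 + 9
44 = 4×9 + 8
9 = 1×8 + 1
8 = 8×1 + 0
gcd = 1, so a unique solution mod 793 exists.
Back-substitute for the Bézout coefficients:
1 = 9 − 8
1 = −44 + 5·9
1 = 5·141 − 16·44
1 = −16·326 + 37·141
1 = 37·793 − 90·326
So 326·(-90) ≡ 1 (mod 793), giving 326⁻¹ ≡ 703.
x ≡ 326⁻¹·527 ≡ 703·527 ≡ 150 (mod 793).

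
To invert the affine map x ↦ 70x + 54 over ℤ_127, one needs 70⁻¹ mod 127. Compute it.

49

Apply the Euclidean algorithm to 127 and 70:
127 = 1×70 + 57
70 = 1×57 + 13
57 = 4×13 + 5
13 = 2×5 + 3
5 = 1×3 + 2
3 = 1×2 + 1
2 = 2×1 + 0
gcd = 1, so the inverse exists. Back-substitute:
1 = 3 − 2
1 = −5 + 2·3
1 = 2·13 − 5·5
1 = −5·57 + 22·13
1 = 22·70 − 27·57
1 = −27·127 + 49·70
So 70·49 ≡ 1 (mod 127).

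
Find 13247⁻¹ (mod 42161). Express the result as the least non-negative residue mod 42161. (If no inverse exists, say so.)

gcd(42161, 13247) by repeated division:
42161 = 3·13247 + 2420
13247 = 5·2420 + 1147
2420 = 2·1147 + 126
1147 = 9·126 + 13
126 = 9·13 + 9
13 = 1·9 + 4
9 = 2·4 + 1
4 = 4·1 + 0
Since gcd(13247, 42161) = 1, back-substitute to write 1 as a combination:
1 = 9 − 2·4
1 = −2·13 + 3·9
1 = 3·126 − 29·13
1 = −29·1147 + 264·126
1 = 264·2420 − 557·1147
1 = −557·13247 + 3049·2420
1 = 3049·42161 − 9704·13247
So 13247·(-9704) ≡ 1 (mod 42161), and -9704 ≡ 32457 (mod 42161).

32457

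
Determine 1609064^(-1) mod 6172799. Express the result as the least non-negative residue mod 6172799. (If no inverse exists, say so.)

662788

Run Euclid on (6172799, 1609064):
6172799 = 3×1609064 + 1345607
1609064 = 1×1345607 + 263457
1345607 = 5×263457 + 28322
263457 = 9×28322 + 8559
28322 = 3×8559 + 2645
8559 = 3×2645 + 624
2645 = 4×624 + 149
624 = 4×149 + 28
149 = 5×28 + 9
28 = 3×9 + 1
9 = 9×1 + 0
gcd = 1, so the inverse exists. Back-substitute:
1 = 28 − 3·9
1 = −3·149 + 16·28
1 = 16·624 − 67·149
1 = −67·2645 + 284·624
1 = 284·8559 − 919·2645
1 = −919·28322 + 3041·8559
1 = 3041·263457 − 28288·28322
1 = −28288·1345607 + 144481·263457
1 = 144481·1609064 − 172769·1345607
1 = −172769·6172799 + 662788·1609064
So 1609064·662788 ≡ 1 (mod 6172799).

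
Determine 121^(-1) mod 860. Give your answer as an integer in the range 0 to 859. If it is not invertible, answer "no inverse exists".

661

gcd(860, 121) by repeated division:
860 = 7·121 + 13
121 = 9·13 + 4
13 = 3·4 + 1
4 = 4·1 + 0
Since gcd(121, 860) = 1, back-substitute to write 1 as a combination:
1 = 13 − 3·4
1 = −3·121 + 28·13
1 = 28·860 − 199·121
Hence 121⁻¹ ≡ -199 ≡ 661 (mod 860).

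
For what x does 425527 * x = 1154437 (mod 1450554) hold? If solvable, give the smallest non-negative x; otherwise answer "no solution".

62497

First find gcd(425527, 1450554):
1450554 = 3×425527 + 173973
425527 = 2×173973 + 77581
173973 = 2×77581 + 18811
77581 = 4×18811 + 2337
18811 = 8×2337 + 115
2337 = 20×115 + 37
115 = 3×37 + 4
37 = 9×4 + 1
4 = 4×1 + 0
gcd = 1, so a unique solution mod 1450554 exists.
Back-substitute for the Bézout coefficients:
1 = 37 − 9·4
1 = −9·115 + 28·37
1 = 28·2337 − 569·115
1 = −569·18811 + 4580·2337
1 = 4580·77581 − 18889·18811
1 = −18889·173973 + 42358·77581
1 = 42358·425527 − 103605·173973
1 = −103605·1450554 + 353173·425527
So 425527·(353173) ≡ 1 (mod 1450554), giving 425527⁻¹ ≡ 353173.
x ≡ 425527⁻¹·1154437 ≡ 353173·1154437 ≡ 62497 (mod 1450554).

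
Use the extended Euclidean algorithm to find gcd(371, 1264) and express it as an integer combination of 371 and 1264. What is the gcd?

1

Apply Euclid's algorithm to 1264 and 371:
1264 = 3*371 + 151
371 = 2*151 + 69
151 = 2*69 + 13
69 = 5*13 + 4
13 = 3*4 + 1
4 = 4*1 + 0
gcd(371, 1264) = 1.
Working backward:
1 = 13 − 3·4
1 = −3·69 + 16·13
1 = 16·151 − 35·69
1 = −35·371 + 86·151
1 = 86·1264 − 293·371
So 1 = (86)·1264 + (-293)·371.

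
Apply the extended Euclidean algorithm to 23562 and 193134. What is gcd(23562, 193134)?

Apply Euclid's algorithm to 193134 and 23562:
193134 = 8×23562 + 4638
23562 = 5×4638 + 372
4638 = 12×372 + 174
372 = 2×174 + 24
174 = 7×24 + 6
24 = 4×6 + 0
gcd(23562, 193134) = 6.
Working backward:
6 = 174 − 7·24
6 = −7·372 + 15·174
6 = 15·4638 − 187·372
6 = −187·23562 + 950·4638
6 = 950·193134 − 7787·23562
So 6 = (950)·193134 + (-7787)·23562.

6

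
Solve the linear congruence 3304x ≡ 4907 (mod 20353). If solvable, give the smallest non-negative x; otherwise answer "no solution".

8755

First find gcd(3304, 20353):
20353 = 6×3304 + 529
3304 = 6×529 + 130
529 = 4×130 + 9
130 = 14×9 + 4
9 = 2×4 + 1
4 = 4×1 + 0
gcd = 1, so a unique solution mod 20353 exists.
Back-substitute for the Bézout coefficients:
1 = 9 − 2·4
1 = −2·130 + 29·9
1 = 29·529 − 118·130
1 = −118·3304 + 737·529
1 = 737·20353 − 4540·3304
So 3304·(-4540) ≡ 1 (mod 20353), giving 3304⁻¹ ≡ 15813.
x ≡ 3304⁻¹·4907 ≡ 15813·4907 ≡ 8755 (mod 20353).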